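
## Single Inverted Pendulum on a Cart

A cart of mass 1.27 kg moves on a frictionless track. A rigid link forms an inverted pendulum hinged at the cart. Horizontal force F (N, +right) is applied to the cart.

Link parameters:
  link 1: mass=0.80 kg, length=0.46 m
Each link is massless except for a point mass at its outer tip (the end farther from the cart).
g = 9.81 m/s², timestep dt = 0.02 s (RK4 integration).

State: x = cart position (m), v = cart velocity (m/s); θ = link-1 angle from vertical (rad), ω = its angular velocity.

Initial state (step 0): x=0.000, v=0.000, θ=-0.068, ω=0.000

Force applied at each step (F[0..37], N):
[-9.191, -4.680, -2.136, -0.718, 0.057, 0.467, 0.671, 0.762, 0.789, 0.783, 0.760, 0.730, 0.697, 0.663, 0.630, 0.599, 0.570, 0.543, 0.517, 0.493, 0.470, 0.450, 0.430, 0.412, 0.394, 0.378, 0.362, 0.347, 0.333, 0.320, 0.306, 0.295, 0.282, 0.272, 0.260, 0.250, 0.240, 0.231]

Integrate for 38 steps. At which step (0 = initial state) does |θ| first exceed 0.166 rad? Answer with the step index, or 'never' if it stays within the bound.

Answer: never

Derivation:
apply F[0]=-9.191 → step 1: x=-0.001, v=-0.136, θ=-0.065, ω=0.267
apply F[1]=-4.680 → step 2: x=-0.005, v=-0.202, θ=-0.059, ω=0.383
apply F[2]=-2.136 → step 3: x=-0.009, v=-0.229, θ=-0.051, ω=0.418
apply F[3]=-0.718 → step 4: x=-0.014, v=-0.234, θ=-0.043, ω=0.410
apply F[4]=+0.057 → step 5: x=-0.018, v=-0.229, θ=-0.035, ω=0.381
apply F[5]=+0.467 → step 6: x=-0.023, v=-0.218, θ=-0.027, ω=0.344
apply F[6]=+0.671 → step 7: x=-0.027, v=-0.204, θ=-0.021, ω=0.304
apply F[7]=+0.762 → step 8: x=-0.031, v=-0.190, θ=-0.015, ω=0.266
apply F[8]=+0.789 → step 9: x=-0.035, v=-0.176, θ=-0.010, ω=0.230
apply F[9]=+0.783 → step 10: x=-0.038, v=-0.163, θ=-0.006, ω=0.197
apply F[10]=+0.760 → step 11: x=-0.041, v=-0.150, θ=-0.002, ω=0.169
apply F[11]=+0.730 → step 12: x=-0.044, v=-0.139, θ=0.001, ω=0.143
apply F[12]=+0.697 → step 13: x=-0.047, v=-0.128, θ=0.003, ω=0.121
apply F[13]=+0.663 → step 14: x=-0.049, v=-0.118, θ=0.006, ω=0.101
apply F[14]=+0.630 → step 15: x=-0.051, v=-0.109, θ=0.007, ω=0.084
apply F[15]=+0.599 → step 16: x=-0.053, v=-0.100, θ=0.009, ω=0.069
apply F[16]=+0.570 → step 17: x=-0.055, v=-0.093, θ=0.010, ω=0.056
apply F[17]=+0.543 → step 18: x=-0.057, v=-0.085, θ=0.011, ω=0.045
apply F[18]=+0.517 → step 19: x=-0.059, v=-0.079, θ=0.012, ω=0.036
apply F[19]=+0.493 → step 20: x=-0.060, v=-0.072, θ=0.013, ω=0.027
apply F[20]=+0.470 → step 21: x=-0.062, v=-0.067, θ=0.013, ω=0.020
apply F[21]=+0.450 → step 22: x=-0.063, v=-0.061, θ=0.013, ω=0.014
apply F[22]=+0.430 → step 23: x=-0.064, v=-0.056, θ=0.014, ω=0.009
apply F[23]=+0.412 → step 24: x=-0.065, v=-0.051, θ=0.014, ω=0.004
apply F[24]=+0.394 → step 25: x=-0.066, v=-0.047, θ=0.014, ω=0.001
apply F[25]=+0.378 → step 26: x=-0.067, v=-0.043, θ=0.014, ω=-0.003
apply F[26]=+0.362 → step 27: x=-0.068, v=-0.039, θ=0.014, ω=-0.005
apply F[27]=+0.347 → step 28: x=-0.069, v=-0.035, θ=0.014, ω=-0.008
apply F[28]=+0.333 → step 29: x=-0.069, v=-0.031, θ=0.014, ω=-0.010
apply F[29]=+0.320 → step 30: x=-0.070, v=-0.028, θ=0.013, ω=-0.011
apply F[30]=+0.306 → step 31: x=-0.070, v=-0.025, θ=0.013, ω=-0.013
apply F[31]=+0.295 → step 32: x=-0.071, v=-0.022, θ=0.013, ω=-0.014
apply F[32]=+0.282 → step 33: x=-0.071, v=-0.019, θ=0.013, ω=-0.015
apply F[33]=+0.272 → step 34: x=-0.072, v=-0.016, θ=0.012, ω=-0.015
apply F[34]=+0.260 → step 35: x=-0.072, v=-0.013, θ=0.012, ω=-0.016
apply F[35]=+0.250 → step 36: x=-0.072, v=-0.011, θ=0.012, ω=-0.016
apply F[36]=+0.240 → step 37: x=-0.072, v=-0.009, θ=0.011, ω=-0.016
apply F[37]=+0.231 → step 38: x=-0.073, v=-0.006, θ=0.011, ω=-0.017
max |θ| = 0.068 ≤ 0.166 over all 39 states.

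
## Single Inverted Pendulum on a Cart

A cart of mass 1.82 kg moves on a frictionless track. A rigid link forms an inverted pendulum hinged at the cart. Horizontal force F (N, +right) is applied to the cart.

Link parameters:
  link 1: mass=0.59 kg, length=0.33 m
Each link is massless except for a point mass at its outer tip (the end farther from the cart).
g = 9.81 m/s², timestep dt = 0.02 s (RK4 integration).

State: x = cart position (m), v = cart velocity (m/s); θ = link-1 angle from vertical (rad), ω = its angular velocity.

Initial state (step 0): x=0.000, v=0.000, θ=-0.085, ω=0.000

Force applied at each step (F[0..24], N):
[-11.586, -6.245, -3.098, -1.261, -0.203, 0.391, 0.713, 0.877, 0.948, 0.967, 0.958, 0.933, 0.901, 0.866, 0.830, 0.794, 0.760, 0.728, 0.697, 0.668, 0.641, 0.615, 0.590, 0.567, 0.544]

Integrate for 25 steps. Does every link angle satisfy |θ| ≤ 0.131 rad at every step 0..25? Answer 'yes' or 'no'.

Answer: yes

Derivation:
apply F[0]=-11.586 → step 1: x=-0.001, v=-0.122, θ=-0.082, ω=0.318
apply F[1]=-6.245 → step 2: x=-0.004, v=-0.185, θ=-0.074, ω=0.463
apply F[2]=-3.098 → step 3: x=-0.008, v=-0.215, θ=-0.064, ω=0.512
apply F[3]=-1.261 → step 4: x=-0.013, v=-0.225, θ=-0.054, ω=0.507
apply F[4]=-0.203 → step 5: x=-0.017, v=-0.224, θ=-0.044, ω=0.475
apply F[5]=+0.391 → step 6: x=-0.022, v=-0.217, θ=-0.035, ω=0.431
apply F[6]=+0.713 → step 7: x=-0.026, v=-0.208, θ=-0.027, ω=0.383
apply F[7]=+0.877 → step 8: x=-0.030, v=-0.196, θ=-0.020, ω=0.336
apply F[8]=+0.948 → step 9: x=-0.034, v=-0.185, θ=-0.014, ω=0.291
apply F[9]=+0.967 → step 10: x=-0.037, v=-0.174, θ=-0.008, ω=0.250
apply F[10]=+0.958 → step 11: x=-0.041, v=-0.163, θ=-0.004, ω=0.214
apply F[11]=+0.933 → step 12: x=-0.044, v=-0.152, θ=0.000, ω=0.181
apply F[12]=+0.901 → step 13: x=-0.047, v=-0.143, θ=0.004, ω=0.153
apply F[13]=+0.866 → step 14: x=-0.050, v=-0.133, θ=0.006, ω=0.128
apply F[14]=+0.830 → step 15: x=-0.052, v=-0.125, θ=0.009, ω=0.106
apply F[15]=+0.794 → step 16: x=-0.055, v=-0.117, θ=0.011, ω=0.088
apply F[16]=+0.760 → step 17: x=-0.057, v=-0.109, θ=0.012, ω=0.071
apply F[17]=+0.728 → step 18: x=-0.059, v=-0.102, θ=0.014, ω=0.057
apply F[18]=+0.697 → step 19: x=-0.061, v=-0.095, θ=0.015, ω=0.045
apply F[19]=+0.668 → step 20: x=-0.063, v=-0.089, θ=0.015, ω=0.035
apply F[20]=+0.641 → step 21: x=-0.064, v=-0.083, θ=0.016, ω=0.026
apply F[21]=+0.615 → step 22: x=-0.066, v=-0.077, θ=0.016, ω=0.018
apply F[22]=+0.590 → step 23: x=-0.067, v=-0.072, θ=0.017, ω=0.012
apply F[23]=+0.567 → step 24: x=-0.069, v=-0.066, θ=0.017, ω=0.006
apply F[24]=+0.544 → step 25: x=-0.070, v=-0.062, θ=0.017, ω=0.001
Max |angle| over trajectory = 0.085 rad; bound = 0.131 → within bound.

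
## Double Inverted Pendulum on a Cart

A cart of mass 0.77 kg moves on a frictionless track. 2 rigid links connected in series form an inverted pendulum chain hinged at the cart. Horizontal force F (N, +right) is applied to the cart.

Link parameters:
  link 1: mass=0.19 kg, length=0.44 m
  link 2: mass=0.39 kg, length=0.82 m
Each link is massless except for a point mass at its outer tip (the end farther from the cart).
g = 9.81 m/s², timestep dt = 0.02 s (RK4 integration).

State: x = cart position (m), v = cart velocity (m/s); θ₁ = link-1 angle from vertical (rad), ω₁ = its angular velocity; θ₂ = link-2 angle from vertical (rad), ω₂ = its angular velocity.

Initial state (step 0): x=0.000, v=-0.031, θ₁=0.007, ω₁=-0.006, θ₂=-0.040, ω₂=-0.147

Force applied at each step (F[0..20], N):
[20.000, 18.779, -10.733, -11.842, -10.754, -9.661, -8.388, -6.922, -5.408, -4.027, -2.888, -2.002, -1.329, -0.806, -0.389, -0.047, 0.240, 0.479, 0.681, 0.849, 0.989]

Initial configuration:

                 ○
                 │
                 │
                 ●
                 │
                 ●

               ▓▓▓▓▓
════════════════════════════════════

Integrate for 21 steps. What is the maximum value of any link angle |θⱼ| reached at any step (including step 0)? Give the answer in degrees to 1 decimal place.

apply F[0]=+20.000 → step 1: x=0.005, v=0.488, θ₁=-0.004, ω₁=-1.144, θ₂=-0.043, ω₂=-0.179
apply F[1]=+18.779 → step 2: x=0.019, v=0.978, θ₁=-0.038, ω₁=-2.246, θ₂=-0.047, ω₂=-0.195
apply F[2]=-10.733 → step 3: x=0.036, v=0.707, θ₁=-0.077, ω₁=-1.666, θ₂=-0.051, ω₂=-0.188
apply F[3]=-11.842 → step 4: x=0.047, v=0.414, θ₁=-0.105, ω₁=-1.081, θ₂=-0.054, ω₂=-0.158
apply F[4]=-10.754 → step 5: x=0.053, v=0.153, θ₁=-0.121, ω₁=-0.601, θ₂=-0.057, ω₂=-0.111
apply F[5]=-9.661 → step 6: x=0.054, v=-0.077, θ₁=-0.130, ω₁=-0.208, θ₂=-0.059, ω₂=-0.056
apply F[6]=-8.388 → step 7: x=0.050, v=-0.274, θ₁=-0.131, ω₁=0.104, θ₂=-0.059, ω₂=0.002
apply F[7]=-6.922 → step 8: x=0.043, v=-0.433, θ₁=-0.126, ω₁=0.337, θ₂=-0.059, ω₂=0.057
apply F[8]=-5.408 → step 9: x=0.033, v=-0.554, θ₁=-0.118, ω₁=0.495, θ₂=-0.057, ω₂=0.107
apply F[9]=-4.027 → step 10: x=0.021, v=-0.642, θ₁=-0.107, ω₁=0.590, θ₂=-0.055, ω₂=0.149
apply F[10]=-2.888 → step 11: x=0.008, v=-0.702, θ₁=-0.095, ω₁=0.637, θ₂=-0.051, ω₂=0.184
apply F[11]=-2.002 → step 12: x=-0.007, v=-0.741, θ₁=-0.082, ω₁=0.650, θ₂=-0.047, ω₂=0.212
apply F[12]=-1.329 → step 13: x=-0.022, v=-0.765, θ₁=-0.069, ω₁=0.643, θ₂=-0.043, ω₂=0.234
apply F[13]=-0.806 → step 14: x=-0.037, v=-0.777, θ₁=-0.056, ω₁=0.622, θ₂=-0.038, ω₂=0.250
apply F[14]=-0.389 → step 15: x=-0.053, v=-0.779, θ₁=-0.044, ω₁=0.592, θ₂=-0.033, ω₂=0.261
apply F[15]=-0.047 → step 16: x=-0.068, v=-0.775, θ₁=-0.033, ω₁=0.558, θ₂=-0.027, ω₂=0.267
apply F[16]=+0.240 → step 17: x=-0.084, v=-0.765, θ₁=-0.022, ω₁=0.520, θ₂=-0.022, ω₂=0.269
apply F[17]=+0.479 → step 18: x=-0.099, v=-0.750, θ₁=-0.012, ω₁=0.481, θ₂=-0.017, ω₂=0.267
apply F[18]=+0.681 → step 19: x=-0.114, v=-0.731, θ₁=-0.003, ω₁=0.441, θ₂=-0.011, ω₂=0.262
apply F[19]=+0.849 → step 20: x=-0.128, v=-0.709, θ₁=0.005, ω₁=0.401, θ₂=-0.006, ω₂=0.255
apply F[20]=+0.989 → step 21: x=-0.142, v=-0.685, θ₁=0.013, ω₁=0.362, θ₂=-0.001, ω₂=0.246
Max |angle| over trajectory = 0.131 rad = 7.5°.

Answer: 7.5°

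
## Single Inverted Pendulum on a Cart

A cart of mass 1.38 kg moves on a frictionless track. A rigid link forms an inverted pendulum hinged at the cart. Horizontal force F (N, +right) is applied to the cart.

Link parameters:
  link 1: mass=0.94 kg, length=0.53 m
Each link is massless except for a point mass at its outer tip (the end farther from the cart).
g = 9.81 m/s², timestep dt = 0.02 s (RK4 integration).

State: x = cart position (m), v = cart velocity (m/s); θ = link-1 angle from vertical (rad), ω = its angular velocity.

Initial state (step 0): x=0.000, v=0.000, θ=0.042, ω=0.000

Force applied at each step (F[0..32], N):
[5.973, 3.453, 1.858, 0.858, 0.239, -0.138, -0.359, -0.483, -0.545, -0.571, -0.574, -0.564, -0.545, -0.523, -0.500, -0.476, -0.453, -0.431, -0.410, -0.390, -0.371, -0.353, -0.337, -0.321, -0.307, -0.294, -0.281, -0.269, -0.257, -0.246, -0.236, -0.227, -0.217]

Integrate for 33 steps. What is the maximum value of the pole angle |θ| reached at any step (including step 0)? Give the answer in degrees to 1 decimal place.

Answer: 2.4°

Derivation:
apply F[0]=+5.973 → step 1: x=0.001, v=0.081, θ=0.041, ω=-0.137
apply F[1]=+3.453 → step 2: x=0.003, v=0.126, θ=0.037, ω=-0.207
apply F[2]=+1.858 → step 3: x=0.006, v=0.148, θ=0.033, ω=-0.236
apply F[3]=+0.858 → step 4: x=0.009, v=0.156, θ=0.028, ω=-0.241
apply F[4]=+0.239 → step 5: x=0.012, v=0.156, θ=0.023, ω=-0.231
apply F[5]=-0.138 → step 6: x=0.015, v=0.152, θ=0.019, ω=-0.215
apply F[6]=-0.359 → step 7: x=0.018, v=0.144, θ=0.015, ω=-0.194
apply F[7]=-0.483 → step 8: x=0.021, v=0.135, θ=0.011, ω=-0.173
apply F[8]=-0.545 → step 9: x=0.023, v=0.126, θ=0.008, ω=-0.152
apply F[9]=-0.571 → step 10: x=0.026, v=0.117, θ=0.005, ω=-0.133
apply F[10]=-0.574 → step 11: x=0.028, v=0.108, θ=0.003, ω=-0.115
apply F[11]=-0.564 → step 12: x=0.030, v=0.100, θ=0.000, ω=-0.098
apply F[12]=-0.545 → step 13: x=0.032, v=0.092, θ=-0.001, ω=-0.084
apply F[13]=-0.523 → step 14: x=0.034, v=0.085, θ=-0.003, ω=-0.071
apply F[14]=-0.500 → step 15: x=0.035, v=0.078, θ=-0.004, ω=-0.060
apply F[15]=-0.476 → step 16: x=0.037, v=0.072, θ=-0.005, ω=-0.050
apply F[16]=-0.453 → step 17: x=0.038, v=0.066, θ=-0.006, ω=-0.041
apply F[17]=-0.431 → step 18: x=0.039, v=0.061, θ=-0.007, ω=-0.033
apply F[18]=-0.410 → step 19: x=0.041, v=0.056, θ=-0.008, ω=-0.027
apply F[19]=-0.390 → step 20: x=0.042, v=0.051, θ=-0.008, ω=-0.021
apply F[20]=-0.371 → step 21: x=0.043, v=0.047, θ=-0.008, ω=-0.016
apply F[21]=-0.353 → step 22: x=0.044, v=0.043, θ=-0.009, ω=-0.012
apply F[22]=-0.337 → step 23: x=0.044, v=0.039, θ=-0.009, ω=-0.008
apply F[23]=-0.321 → step 24: x=0.045, v=0.036, θ=-0.009, ω=-0.005
apply F[24]=-0.307 → step 25: x=0.046, v=0.033, θ=-0.009, ω=-0.002
apply F[25]=-0.294 → step 26: x=0.046, v=0.030, θ=-0.009, ω=0.000
apply F[26]=-0.281 → step 27: x=0.047, v=0.027, θ=-0.009, ω=0.002
apply F[27]=-0.269 → step 28: x=0.048, v=0.024, θ=-0.009, ω=0.004
apply F[28]=-0.257 → step 29: x=0.048, v=0.021, θ=-0.009, ω=0.005
apply F[29]=-0.246 → step 30: x=0.048, v=0.019, θ=-0.009, ω=0.007
apply F[30]=-0.236 → step 31: x=0.049, v=0.017, θ=-0.009, ω=0.008
apply F[31]=-0.227 → step 32: x=0.049, v=0.015, θ=-0.009, ω=0.008
apply F[32]=-0.217 → step 33: x=0.049, v=0.013, θ=-0.008, ω=0.009
Max |angle| over trajectory = 0.042 rad = 2.4°.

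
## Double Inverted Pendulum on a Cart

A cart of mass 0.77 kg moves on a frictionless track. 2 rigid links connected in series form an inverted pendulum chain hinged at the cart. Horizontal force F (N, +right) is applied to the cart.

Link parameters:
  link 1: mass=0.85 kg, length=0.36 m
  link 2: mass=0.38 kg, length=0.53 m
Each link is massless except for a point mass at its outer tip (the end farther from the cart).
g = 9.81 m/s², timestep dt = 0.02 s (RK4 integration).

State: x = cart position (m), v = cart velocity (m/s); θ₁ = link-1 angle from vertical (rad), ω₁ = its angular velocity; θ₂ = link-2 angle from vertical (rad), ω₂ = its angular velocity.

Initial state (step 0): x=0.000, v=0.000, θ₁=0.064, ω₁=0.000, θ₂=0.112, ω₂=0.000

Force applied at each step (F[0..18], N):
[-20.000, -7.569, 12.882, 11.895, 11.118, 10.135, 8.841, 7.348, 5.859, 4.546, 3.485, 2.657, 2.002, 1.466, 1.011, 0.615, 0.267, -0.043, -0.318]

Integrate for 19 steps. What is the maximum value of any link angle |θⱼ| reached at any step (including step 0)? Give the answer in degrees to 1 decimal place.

apply F[0]=-20.000 → step 1: x=-0.005, v=-0.536, θ₁=0.079, ω₁=1.515, θ₂=0.112, ω₂=0.018
apply F[1]=-7.569 → step 2: x=-0.018, v=-0.756, θ₁=0.116, ω₁=2.172, θ₂=0.113, ω₂=0.025
apply F[2]=+12.882 → step 3: x=-0.030, v=-0.466, θ₁=0.152, ω₁=1.455, θ₂=0.113, ω₂=0.012
apply F[3]=+11.895 → step 4: x=-0.037, v=-0.216, θ₁=0.175, ω₁=0.873, θ₂=0.113, ω₂=-0.020
apply F[4]=+11.118 → step 5: x=-0.039, v=0.006, θ₁=0.188, ω₁=0.384, θ₂=0.112, ω₂=-0.063
apply F[5]=+10.135 → step 6: x=-0.037, v=0.200, θ₁=0.191, ω₁=-0.020, θ₂=0.110, ω₂=-0.113
apply F[6]=+8.841 → step 7: x=-0.032, v=0.363, θ₁=0.188, ω₁=-0.338, θ₂=0.108, ω₂=-0.162
apply F[7]=+7.348 → step 8: x=-0.023, v=0.491, θ₁=0.179, ω₁=-0.569, θ₂=0.104, ω₂=-0.207
apply F[8]=+5.859 → step 9: x=-0.012, v=0.587, θ₁=0.166, ω₁=-0.719, θ₂=0.099, ω₂=-0.247
apply F[9]=+4.546 → step 10: x=0.000, v=0.655, θ₁=0.151, ω₁=-0.803, θ₂=0.094, ω₂=-0.281
apply F[10]=+3.485 → step 11: x=0.014, v=0.701, θ₁=0.134, ω₁=-0.840, θ₂=0.088, ω₂=-0.308
apply F[11]=+2.657 → step 12: x=0.028, v=0.731, θ₁=0.118, ω₁=-0.846, θ₂=0.082, ω₂=-0.329
apply F[12]=+2.002 → step 13: x=0.043, v=0.750, θ₁=0.101, ω₁=-0.831, θ₂=0.075, ω₂=-0.345
apply F[13]=+1.466 → step 14: x=0.058, v=0.759, θ₁=0.085, ω₁=-0.802, θ₂=0.068, ω₂=-0.356
apply F[14]=+1.011 → step 15: x=0.073, v=0.762, θ₁=0.069, ω₁=-0.766, θ₂=0.061, ω₂=-0.363
apply F[15]=+0.615 → step 16: x=0.088, v=0.760, θ₁=0.054, ω₁=-0.724, θ₂=0.054, ω₂=-0.365
apply F[16]=+0.267 → step 17: x=0.103, v=0.752, θ₁=0.040, ω₁=-0.678, θ₂=0.046, ω₂=-0.363
apply F[17]=-0.043 → step 18: x=0.118, v=0.741, θ₁=0.027, ω₁=-0.631, θ₂=0.039, ω₂=-0.358
apply F[18]=-0.318 → step 19: x=0.133, v=0.726, θ₁=0.015, ω₁=-0.582, θ₂=0.032, ω₂=-0.351
Max |angle| over trajectory = 0.191 rad = 11.0°.

Answer: 11.0°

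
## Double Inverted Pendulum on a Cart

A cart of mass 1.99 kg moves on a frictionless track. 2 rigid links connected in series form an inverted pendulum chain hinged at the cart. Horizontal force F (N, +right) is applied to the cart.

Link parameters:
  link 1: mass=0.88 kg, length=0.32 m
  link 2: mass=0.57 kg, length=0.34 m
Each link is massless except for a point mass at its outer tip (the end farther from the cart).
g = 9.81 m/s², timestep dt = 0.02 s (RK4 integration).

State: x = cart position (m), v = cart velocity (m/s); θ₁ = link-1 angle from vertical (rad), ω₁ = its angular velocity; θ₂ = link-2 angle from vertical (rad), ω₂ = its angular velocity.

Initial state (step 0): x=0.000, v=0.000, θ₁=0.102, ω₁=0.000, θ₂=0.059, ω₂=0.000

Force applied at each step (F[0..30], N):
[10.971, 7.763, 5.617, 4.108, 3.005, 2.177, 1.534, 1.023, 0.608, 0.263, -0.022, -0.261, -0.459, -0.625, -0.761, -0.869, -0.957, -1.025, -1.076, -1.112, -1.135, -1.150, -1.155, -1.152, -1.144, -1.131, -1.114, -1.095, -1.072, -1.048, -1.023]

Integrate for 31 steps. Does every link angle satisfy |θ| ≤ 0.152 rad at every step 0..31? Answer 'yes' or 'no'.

Answer: yes

Derivation:
apply F[0]=+10.971 → step 1: x=0.001, v=0.095, θ₁=0.100, ω₁=-0.216, θ₂=0.059, ω₂=-0.042
apply F[1]=+7.763 → step 2: x=0.003, v=0.159, θ₁=0.094, ω₁=-0.339, θ₂=0.057, ω₂=-0.080
apply F[2]=+5.617 → step 3: x=0.007, v=0.202, θ₁=0.087, ω₁=-0.405, θ₂=0.055, ω₂=-0.113
apply F[3]=+4.108 → step 4: x=0.011, v=0.232, θ₁=0.078, ω₁=-0.435, θ₂=0.053, ω₂=-0.140
apply F[4]=+3.005 → step 5: x=0.016, v=0.251, θ₁=0.070, ω₁=-0.442, θ₂=0.050, ω₂=-0.162
apply F[5]=+2.177 → step 6: x=0.021, v=0.264, θ₁=0.061, ω₁=-0.434, θ₂=0.046, ω₂=-0.178
apply F[6]=+1.534 → step 7: x=0.027, v=0.271, θ₁=0.053, ω₁=-0.417, θ₂=0.043, ω₂=-0.190
apply F[7]=+1.023 → step 8: x=0.032, v=0.275, θ₁=0.044, ω₁=-0.395, θ₂=0.039, ω₂=-0.197
apply F[8]=+0.608 → step 9: x=0.038, v=0.275, θ₁=0.037, ω₁=-0.370, θ₂=0.035, ω₂=-0.200
apply F[9]=+0.263 → step 10: x=0.043, v=0.273, θ₁=0.030, ω₁=-0.343, θ₂=0.031, ω₂=-0.201
apply F[10]=-0.022 → step 11: x=0.049, v=0.269, θ₁=0.023, ω₁=-0.316, θ₂=0.027, ω₂=-0.198
apply F[11]=-0.261 → step 12: x=0.054, v=0.264, θ₁=0.017, ω₁=-0.288, θ₂=0.023, ω₂=-0.193
apply F[12]=-0.459 → step 13: x=0.059, v=0.257, θ₁=0.012, ω₁=-0.262, θ₂=0.019, ω₂=-0.187
apply F[13]=-0.625 → step 14: x=0.064, v=0.249, θ₁=0.007, ω₁=-0.236, θ₂=0.015, ω₂=-0.179
apply F[14]=-0.761 → step 15: x=0.069, v=0.241, θ₁=0.002, ω₁=-0.211, θ₂=0.012, ω₂=-0.170
apply F[15]=-0.869 → step 16: x=0.074, v=0.232, θ₁=-0.002, ω₁=-0.188, θ₂=0.009, ω₂=-0.160
apply F[16]=-0.957 → step 17: x=0.078, v=0.223, θ₁=-0.005, ω₁=-0.166, θ₂=0.006, ω₂=-0.150
apply F[17]=-1.025 → step 18: x=0.083, v=0.214, θ₁=-0.008, ω₁=-0.145, θ₂=0.003, ω₂=-0.140
apply F[18]=-1.076 → step 19: x=0.087, v=0.205, θ₁=-0.011, ω₁=-0.127, θ₂=-0.000, ω₂=-0.129
apply F[19]=-1.112 → step 20: x=0.091, v=0.195, θ₁=-0.014, ω₁=-0.109, θ₂=-0.002, ω₂=-0.118
apply F[20]=-1.135 → step 21: x=0.095, v=0.186, θ₁=-0.016, ω₁=-0.093, θ₂=-0.005, ω₂=-0.108
apply F[21]=-1.150 → step 22: x=0.098, v=0.177, θ₁=-0.017, ω₁=-0.079, θ₂=-0.007, ω₂=-0.098
apply F[22]=-1.155 → step 23: x=0.102, v=0.168, θ₁=-0.019, ω₁=-0.066, θ₂=-0.009, ω₂=-0.088
apply F[23]=-1.152 → step 24: x=0.105, v=0.159, θ₁=-0.020, ω₁=-0.054, θ₂=-0.010, ω₂=-0.079
apply F[24]=-1.144 → step 25: x=0.108, v=0.150, θ₁=-0.021, ω₁=-0.044, θ₂=-0.012, ω₂=-0.070
apply F[25]=-1.131 → step 26: x=0.111, v=0.142, θ₁=-0.022, ω₁=-0.034, θ₂=-0.013, ω₂=-0.061
apply F[26]=-1.114 → step 27: x=0.114, v=0.134, θ₁=-0.022, ω₁=-0.026, θ₂=-0.014, ω₂=-0.053
apply F[27]=-1.095 → step 28: x=0.117, v=0.126, θ₁=-0.023, ω₁=-0.019, θ₂=-0.015, ω₂=-0.046
apply F[28]=-1.072 → step 29: x=0.119, v=0.119, θ₁=-0.023, ω₁=-0.012, θ₂=-0.016, ω₂=-0.039
apply F[29]=-1.048 → step 30: x=0.121, v=0.111, θ₁=-0.023, ω₁=-0.006, θ₂=-0.017, ω₂=-0.033
apply F[30]=-1.023 → step 31: x=0.123, v=0.105, θ₁=-0.023, ω₁=-0.001, θ₂=-0.017, ω₂=-0.027
Max |angle| over trajectory = 0.102 rad; bound = 0.152 → within bound.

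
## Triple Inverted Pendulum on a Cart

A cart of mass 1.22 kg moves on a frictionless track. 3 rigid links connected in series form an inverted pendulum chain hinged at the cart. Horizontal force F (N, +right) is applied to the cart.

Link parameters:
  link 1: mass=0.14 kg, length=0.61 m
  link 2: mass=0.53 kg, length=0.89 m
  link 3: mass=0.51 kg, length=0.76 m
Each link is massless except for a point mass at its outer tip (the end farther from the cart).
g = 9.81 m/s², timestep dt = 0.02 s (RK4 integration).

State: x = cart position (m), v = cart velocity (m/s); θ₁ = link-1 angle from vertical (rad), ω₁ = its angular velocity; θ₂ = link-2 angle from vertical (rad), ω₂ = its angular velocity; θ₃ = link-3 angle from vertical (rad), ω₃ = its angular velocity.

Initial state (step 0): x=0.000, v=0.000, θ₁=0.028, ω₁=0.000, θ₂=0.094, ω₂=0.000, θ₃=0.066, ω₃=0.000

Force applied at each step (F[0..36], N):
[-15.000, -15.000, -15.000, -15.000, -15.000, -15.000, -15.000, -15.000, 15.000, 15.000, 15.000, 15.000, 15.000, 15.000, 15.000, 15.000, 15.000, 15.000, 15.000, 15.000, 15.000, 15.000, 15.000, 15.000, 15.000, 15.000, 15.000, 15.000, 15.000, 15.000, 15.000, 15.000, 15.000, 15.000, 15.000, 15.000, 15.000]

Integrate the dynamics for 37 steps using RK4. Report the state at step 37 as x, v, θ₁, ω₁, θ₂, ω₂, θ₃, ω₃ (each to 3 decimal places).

Answer: x=0.741, v=6.298, θ₁=3.837, ω₁=9.481, θ₂=-0.358, ω₂=-5.785, θ₃=0.201, ω₃=3.801

Derivation:
apply F[0]=-15.000 → step 1: x=-0.003, v=-0.251, θ₁=0.031, ω₁=0.275, θ₂=0.095, ω₂=0.119, θ₃=0.066, ω₃=-0.013
apply F[1]=-15.000 → step 2: x=-0.010, v=-0.503, θ₁=0.039, ω₁=0.563, θ₂=0.099, ω₂=0.231, θ₃=0.065, ω₃=-0.028
apply F[2]=-15.000 → step 3: x=-0.023, v=-0.756, θ₁=0.053, ω₁=0.877, θ₂=0.104, ω₂=0.328, θ₃=0.065, ω₃=-0.044
apply F[3]=-15.000 → step 4: x=-0.040, v=-1.012, θ₁=0.074, ω₁=1.228, θ₂=0.112, ω₂=0.404, θ₃=0.064, ω₃=-0.062
apply F[4]=-15.000 → step 5: x=-0.063, v=-1.270, θ₁=0.103, ω₁=1.629, θ₂=0.120, ω₂=0.450, θ₃=0.062, ω₃=-0.081
apply F[5]=-15.000 → step 6: x=-0.091, v=-1.530, θ₁=0.140, ω₁=2.083, θ₂=0.129, ω₂=0.464, θ₃=0.060, ω₃=-0.100
apply F[6]=-15.000 → step 7: x=-0.124, v=-1.788, θ₁=0.187, ω₁=2.579, θ₂=0.139, ω₂=0.450, θ₃=0.058, ω₃=-0.116
apply F[7]=-15.000 → step 8: x=-0.163, v=-2.041, θ₁=0.243, ω₁=3.080, θ₂=0.147, ω₂=0.431, θ₃=0.056, ω₃=-0.124
apply F[8]=+15.000 → step 9: x=-0.201, v=-1.826, θ₁=0.304, ω₁=3.002, θ₂=0.155, ω₂=0.306, θ₃=0.053, ω₃=-0.153
apply F[9]=+15.000 → step 10: x=-0.236, v=-1.617, θ₁=0.364, ω₁=3.024, θ₂=0.159, ω₂=0.128, θ₃=0.050, ω₃=-0.184
apply F[10]=+15.000 → step 11: x=-0.266, v=-1.409, θ₁=0.425, ω₁=3.117, θ₂=0.160, ω₂=-0.087, θ₃=0.046, ω₃=-0.213
apply F[11]=+15.000 → step 12: x=-0.292, v=-1.200, θ₁=0.489, ω₁=3.247, θ₂=0.156, ω₂=-0.318, θ₃=0.041, ω₃=-0.237
apply F[12]=+15.000 → step 13: x=-0.314, v=-0.988, θ₁=0.555, ω₁=3.390, θ₂=0.147, ω₂=-0.549, θ₃=0.036, ω₃=-0.256
apply F[13]=+15.000 → step 14: x=-0.332, v=-0.771, θ₁=0.624, ω₁=3.527, θ₂=0.134, ω₂=-0.767, θ₃=0.031, ω₃=-0.269
apply F[14]=+15.000 → step 15: x=-0.345, v=-0.550, θ₁=0.696, ω₁=3.650, θ₂=0.116, ω₂=-0.965, θ₃=0.026, ω₃=-0.278
apply F[15]=+15.000 → step 16: x=-0.354, v=-0.325, θ₁=0.770, ω₁=3.759, θ₂=0.095, ω₂=-1.142, θ₃=0.020, ω₃=-0.283
apply F[16]=+15.000 → step 17: x=-0.358, v=-0.097, θ₁=0.846, ω₁=3.857, θ₂=0.071, ω₂=-1.296, θ₃=0.014, ω₃=-0.286
apply F[17]=+15.000 → step 18: x=-0.357, v=0.135, θ₁=0.925, ω₁=3.948, θ₂=0.044, ω₂=-1.431, θ₃=0.009, ω₃=-0.287
apply F[18]=+15.000 → step 19: x=-0.352, v=0.368, θ₁=1.004, ω₁=4.036, θ₂=0.014, ω₂=-1.547, θ₃=0.003, ω₃=-0.287
apply F[19]=+15.000 → step 20: x=-0.343, v=0.604, θ₁=1.086, ω₁=4.126, θ₂=-0.018, ω₂=-1.646, θ₃=-0.003, ω₃=-0.287
apply F[20]=+15.000 → step 21: x=-0.328, v=0.842, θ₁=1.169, ω₁=4.223, θ₂=-0.052, ω₂=-1.727, θ₃=-0.009, ω₃=-0.287
apply F[21]=+15.000 → step 22: x=-0.309, v=1.081, θ₁=1.255, ω₁=4.333, θ₂=-0.087, ω₂=-1.792, θ₃=-0.014, ω₃=-0.288
apply F[22]=+15.000 → step 23: x=-0.285, v=1.323, θ₁=1.343, ω₁=4.462, θ₂=-0.123, ω₂=-1.838, θ₃=-0.020, ω₃=-0.289
apply F[23]=+15.000 → step 24: x=-0.256, v=1.566, θ₁=1.434, ω₁=4.619, θ₂=-0.160, ω₂=-1.861, θ₃=-0.026, ω₃=-0.292
apply F[24]=+15.000 → step 25: x=-0.222, v=1.812, θ₁=1.528, ω₁=4.814, θ₂=-0.198, ω₂=-1.856, θ₃=-0.032, ω₃=-0.294
apply F[25]=+15.000 → step 26: x=-0.184, v=2.063, θ₁=1.627, ω₁=5.065, θ₂=-0.234, ω₂=-1.813, θ₃=-0.038, ω₃=-0.297
apply F[26]=+15.000 → step 27: x=-0.140, v=2.319, θ₁=1.731, ω₁=5.399, θ₂=-0.270, ω₂=-1.715, θ₃=-0.044, ω₃=-0.299
apply F[27]=+15.000 → step 28: x=-0.091, v=2.586, θ₁=1.843, ω₁=5.859, θ₂=-0.302, ω₂=-1.535, θ₃=-0.050, ω₃=-0.296
apply F[28]=+15.000 → step 29: x=-0.036, v=2.870, θ₁=1.967, ω₁=6.523, θ₂=-0.330, ω₂=-1.222, θ₃=-0.056, ω₃=-0.281
apply F[29]=+15.000 → step 30: x=0.024, v=3.190, θ₁=2.107, ω₁=7.543, θ₂=-0.350, ω₂=-0.682, θ₃=-0.061, ω₃=-0.238
apply F[30]=+15.000 → step 31: x=0.092, v=3.585, θ₁=2.273, ω₁=9.233, θ₂=-0.355, ω₂=0.271, θ₃=-0.065, ω₃=-0.122
apply F[31]=+15.000 → step 32: x=0.169, v=4.159, θ₁=2.485, ω₁=12.290, θ₂=-0.334, ω₂=1.996, θ₃=-0.064, ω₃=0.201
apply F[32]=+15.000 → step 33: x=0.261, v=5.148, θ₁=2.780, ω₁=17.430, θ₂=-0.268, ω₂=4.508, θ₃=-0.052, ω₃=1.172
apply F[33]=+15.000 → step 34: x=0.374, v=5.991, θ₁=3.143, ω₁=17.064, θ₂=-0.187, ω₂=2.440, θ₃=-0.012, ω₃=2.804
apply F[34]=+15.000 → step 35: x=0.495, v=6.061, θ₁=3.429, ω₁=12.003, θ₂=-0.188, ω₂=-2.110, θ₃=0.052, ω₃=3.514
apply F[35]=+15.000 → step 36: x=0.617, v=6.156, θ₁=3.644, ω₁=9.953, θ₂=-0.256, ω₂=-4.393, θ₃=0.125, ω₃=3.743
apply F[36]=+15.000 → step 37: x=0.741, v=6.298, θ₁=3.837, ω₁=9.481, θ₂=-0.358, ω₂=-5.785, θ₃=0.201, ω₃=3.801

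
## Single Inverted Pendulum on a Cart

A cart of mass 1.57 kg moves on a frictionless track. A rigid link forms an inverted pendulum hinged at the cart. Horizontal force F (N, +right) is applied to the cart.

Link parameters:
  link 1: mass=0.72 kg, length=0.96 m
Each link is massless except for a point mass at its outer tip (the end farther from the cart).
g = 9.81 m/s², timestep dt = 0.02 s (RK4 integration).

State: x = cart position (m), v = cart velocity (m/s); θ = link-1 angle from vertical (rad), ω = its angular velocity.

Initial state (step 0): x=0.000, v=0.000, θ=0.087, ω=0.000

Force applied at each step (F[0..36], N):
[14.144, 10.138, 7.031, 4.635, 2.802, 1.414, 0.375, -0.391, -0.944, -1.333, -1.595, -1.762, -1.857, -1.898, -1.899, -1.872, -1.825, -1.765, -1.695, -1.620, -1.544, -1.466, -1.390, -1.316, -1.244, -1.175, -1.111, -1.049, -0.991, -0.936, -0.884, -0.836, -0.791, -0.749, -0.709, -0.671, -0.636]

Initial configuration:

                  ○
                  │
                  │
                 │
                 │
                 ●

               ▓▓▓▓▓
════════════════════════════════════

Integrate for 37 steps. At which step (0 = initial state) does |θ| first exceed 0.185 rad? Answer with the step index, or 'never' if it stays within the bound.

apply F[0]=+14.144 → step 1: x=0.002, v=0.172, θ=0.085, ω=-0.161
apply F[1]=+10.138 → step 2: x=0.006, v=0.293, θ=0.081, ω=-0.270
apply F[2]=+7.031 → step 3: x=0.013, v=0.376, θ=0.075, ω=-0.339
apply F[3]=+4.635 → step 4: x=0.021, v=0.428, θ=0.068, ω=-0.379
apply F[4]=+2.802 → step 5: x=0.030, v=0.458, θ=0.060, ω=-0.397
apply F[5]=+1.414 → step 6: x=0.039, v=0.471, θ=0.052, ω=-0.399
apply F[6]=+0.375 → step 7: x=0.049, v=0.472, θ=0.044, ω=-0.390
apply F[7]=-0.391 → step 8: x=0.058, v=0.463, θ=0.037, ω=-0.373
apply F[8]=-0.944 → step 9: x=0.067, v=0.448, θ=0.029, ω=-0.351
apply F[9]=-1.333 → step 10: x=0.076, v=0.429, θ=0.023, ω=-0.325
apply F[10]=-1.595 → step 11: x=0.084, v=0.407, θ=0.016, ω=-0.298
apply F[11]=-1.762 → step 12: x=0.092, v=0.383, θ=0.011, ω=-0.271
apply F[12]=-1.857 → step 13: x=0.100, v=0.359, θ=0.006, ω=-0.244
apply F[13]=-1.898 → step 14: x=0.107, v=0.334, θ=0.001, ω=-0.218
apply F[14]=-1.899 → step 15: x=0.113, v=0.310, θ=-0.003, ω=-0.193
apply F[15]=-1.872 → step 16: x=0.119, v=0.287, θ=-0.007, ω=-0.170
apply F[16]=-1.825 → step 17: x=0.124, v=0.264, θ=-0.010, ω=-0.148
apply F[17]=-1.765 → step 18: x=0.130, v=0.243, θ=-0.013, ω=-0.128
apply F[18]=-1.695 → step 19: x=0.134, v=0.223, θ=-0.015, ω=-0.110
apply F[19]=-1.620 → step 20: x=0.138, v=0.203, θ=-0.017, ω=-0.093
apply F[20]=-1.544 → step 21: x=0.142, v=0.185, θ=-0.019, ω=-0.078
apply F[21]=-1.466 → step 22: x=0.146, v=0.169, θ=-0.020, ω=-0.064
apply F[22]=-1.390 → step 23: x=0.149, v=0.153, θ=-0.021, ω=-0.052
apply F[23]=-1.316 → step 24: x=0.152, v=0.138, θ=-0.022, ω=-0.041
apply F[24]=-1.244 → step 25: x=0.155, v=0.124, θ=-0.023, ω=-0.031
apply F[25]=-1.175 → step 26: x=0.157, v=0.111, θ=-0.024, ω=-0.023
apply F[26]=-1.111 → step 27: x=0.159, v=0.099, θ=-0.024, ω=-0.015
apply F[27]=-1.049 → step 28: x=0.161, v=0.088, θ=-0.024, ω=-0.009
apply F[28]=-0.991 → step 29: x=0.163, v=0.078, θ=-0.024, ω=-0.003
apply F[29]=-0.936 → step 30: x=0.164, v=0.068, θ=-0.024, ω=0.002
apply F[30]=-0.884 → step 31: x=0.165, v=0.059, θ=-0.024, ω=0.007
apply F[31]=-0.836 → step 32: x=0.166, v=0.050, θ=-0.024, ω=0.011
apply F[32]=-0.791 → step 33: x=0.167, v=0.042, θ=-0.024, ω=0.014
apply F[33]=-0.749 → step 34: x=0.168, v=0.035, θ=-0.024, ω=0.017
apply F[34]=-0.709 → step 35: x=0.169, v=0.028, θ=-0.023, ω=0.019
apply F[35]=-0.671 → step 36: x=0.169, v=0.022, θ=-0.023, ω=0.021
apply F[36]=-0.636 → step 37: x=0.170, v=0.016, θ=-0.022, ω=0.023
max |θ| = 0.087 ≤ 0.185 over all 38 states.

Answer: never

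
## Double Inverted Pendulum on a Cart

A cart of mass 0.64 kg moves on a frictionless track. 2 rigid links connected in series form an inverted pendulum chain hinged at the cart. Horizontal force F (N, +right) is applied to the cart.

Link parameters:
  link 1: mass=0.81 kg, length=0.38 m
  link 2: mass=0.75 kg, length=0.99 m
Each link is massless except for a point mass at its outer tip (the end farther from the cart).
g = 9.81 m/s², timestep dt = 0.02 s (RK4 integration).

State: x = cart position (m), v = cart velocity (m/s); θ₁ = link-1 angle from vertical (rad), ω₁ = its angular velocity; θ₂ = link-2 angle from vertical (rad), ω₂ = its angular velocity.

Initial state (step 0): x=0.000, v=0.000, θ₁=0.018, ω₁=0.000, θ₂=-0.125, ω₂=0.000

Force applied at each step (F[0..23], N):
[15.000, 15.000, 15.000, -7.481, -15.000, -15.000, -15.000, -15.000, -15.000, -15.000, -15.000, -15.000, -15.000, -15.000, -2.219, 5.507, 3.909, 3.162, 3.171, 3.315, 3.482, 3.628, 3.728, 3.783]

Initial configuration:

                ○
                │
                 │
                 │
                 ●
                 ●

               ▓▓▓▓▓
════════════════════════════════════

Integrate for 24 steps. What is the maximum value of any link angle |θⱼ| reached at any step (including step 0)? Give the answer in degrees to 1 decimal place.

Answer: 17.1°

Derivation:
apply F[0]=+15.000 → step 1: x=0.005, v=0.462, θ₁=0.007, ω₁=-1.142, θ₂=-0.126, ω₂=-0.053
apply F[1]=+15.000 → step 2: x=0.019, v=0.934, θ₁=-0.028, ω₁=-2.341, θ₂=-0.127, ω₂=-0.091
apply F[2]=+15.000 → step 3: x=0.042, v=1.415, θ₁=-0.088, ω₁=-3.616, θ₂=-0.129, ω₂=-0.106
apply F[3]=-7.481 → step 4: x=0.068, v=1.221, θ₁=-0.155, ω₁=-3.169, θ₂=-0.131, ω₂=-0.108
apply F[4]=-15.000 → step 5: x=0.089, v=0.843, θ₁=-0.210, ω₁=-2.313, θ₂=-0.133, ω₂=-0.087
apply F[5]=-15.000 → step 6: x=0.102, v=0.506, θ₁=-0.249, ω₁=-1.623, θ₂=-0.135, ω₂=-0.042
apply F[6]=-15.000 → step 7: x=0.109, v=0.197, θ₁=-0.275, ω₁=-1.050, θ₂=-0.135, ω₂=0.020
apply F[7]=-15.000 → step 8: x=0.110, v=-0.094, θ₁=-0.291, ω₁=-0.552, θ₂=-0.134, ω₂=0.096
apply F[8]=-15.000 → step 9: x=0.106, v=-0.376, θ₁=-0.298, ω₁=-0.093, θ₂=-0.131, ω₂=0.179
apply F[9]=-15.000 → step 10: x=0.095, v=-0.658, θ₁=-0.295, ω₁=0.358, θ₂=-0.126, ω₂=0.264
apply F[10]=-15.000 → step 11: x=0.079, v=-0.946, θ₁=-0.283, ω₁=0.833, θ₂=-0.120, ω₂=0.348
apply F[11]=-15.000 → step 12: x=0.057, v=-1.247, θ₁=-0.261, ω₁=1.363, θ₂=-0.113, ω₂=0.425
apply F[12]=-15.000 → step 13: x=0.029, v=-1.572, θ₁=-0.228, ω₁=1.988, θ₂=-0.103, ω₂=0.490
apply F[13]=-15.000 → step 14: x=-0.006, v=-1.932, θ₁=-0.181, ω₁=2.754, θ₂=-0.093, ω₂=0.535
apply F[14]=-2.219 → step 15: x=-0.045, v=-1.951, θ₁=-0.127, ω₁=2.701, θ₂=-0.082, ω₂=0.553
apply F[15]=+5.507 → step 16: x=-0.082, v=-1.747, θ₁=-0.078, ω₁=2.110, θ₂=-0.071, ω₂=0.559
apply F[16]=+3.909 → step 17: x=-0.115, v=-1.603, θ₁=-0.040, ω₁=1.703, θ₂=-0.060, ω₂=0.557
apply F[17]=+3.162 → step 18: x=-0.146, v=-1.494, θ₁=-0.009, ω₁=1.416, θ₂=-0.049, ω₂=0.547
apply F[18]=+3.171 → step 19: x=-0.175, v=-1.397, θ₁=0.017, ω₁=1.182, θ₂=-0.038, ω₂=0.530
apply F[19]=+3.315 → step 20: x=-0.202, v=-1.306, θ₁=0.038, ω₁=0.984, θ₂=-0.028, ω₂=0.508
apply F[20]=+3.482 → step 21: x=-0.227, v=-1.219, θ₁=0.056, ω₁=0.812, θ₂=-0.018, ω₂=0.482
apply F[21]=+3.628 → step 22: x=-0.251, v=-1.136, θ₁=0.071, ω₁=0.662, θ₂=-0.008, ω₂=0.453
apply F[22]=+3.728 → step 23: x=-0.273, v=-1.056, θ₁=0.083, ω₁=0.530, θ₂=0.000, ω₂=0.422
apply F[23]=+3.783 → step 24: x=-0.293, v=-0.980, θ₁=0.092, ω₁=0.415, θ₂=0.008, ω₂=0.390
Max |angle| over trajectory = 0.298 rad = 17.1°.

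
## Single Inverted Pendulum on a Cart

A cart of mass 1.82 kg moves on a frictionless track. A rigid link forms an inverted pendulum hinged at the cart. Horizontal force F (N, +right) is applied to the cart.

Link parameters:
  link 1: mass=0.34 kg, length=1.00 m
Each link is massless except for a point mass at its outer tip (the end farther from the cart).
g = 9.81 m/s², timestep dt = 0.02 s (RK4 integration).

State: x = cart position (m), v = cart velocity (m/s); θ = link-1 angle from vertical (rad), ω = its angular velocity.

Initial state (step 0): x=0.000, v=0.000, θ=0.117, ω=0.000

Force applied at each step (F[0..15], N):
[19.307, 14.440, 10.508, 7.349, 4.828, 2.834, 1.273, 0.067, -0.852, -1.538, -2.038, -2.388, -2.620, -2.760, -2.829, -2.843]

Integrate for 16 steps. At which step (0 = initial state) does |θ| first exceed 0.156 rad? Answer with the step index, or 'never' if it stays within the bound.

Answer: never

Derivation:
apply F[0]=+19.307 → step 1: x=0.002, v=0.207, θ=0.115, ω=-0.183
apply F[1]=+14.440 → step 2: x=0.008, v=0.362, θ=0.110, ω=-0.314
apply F[2]=+10.508 → step 3: x=0.016, v=0.473, θ=0.103, ω=-0.404
apply F[3]=+7.349 → step 4: x=0.026, v=0.550, θ=0.094, ω=-0.462
apply F[4]=+4.828 → step 5: x=0.038, v=0.600, θ=0.085, ω=-0.494
apply F[5]=+2.834 → step 6: x=0.050, v=0.628, θ=0.075, ω=-0.506
apply F[6]=+1.273 → step 7: x=0.063, v=0.640, θ=0.065, ω=-0.504
apply F[7]=+0.067 → step 8: x=0.076, v=0.638, θ=0.055, ω=-0.491
apply F[8]=-0.852 → step 9: x=0.088, v=0.627, θ=0.045, ω=-0.470
apply F[9]=-1.538 → step 10: x=0.101, v=0.609, θ=0.036, ω=-0.444
apply F[10]=-2.038 → step 11: x=0.113, v=0.585, θ=0.027, ω=-0.414
apply F[11]=-2.388 → step 12: x=0.124, v=0.558, θ=0.020, ω=-0.382
apply F[12]=-2.620 → step 13: x=0.135, v=0.529, θ=0.012, ω=-0.350
apply F[13]=-2.760 → step 14: x=0.145, v=0.498, θ=0.006, ω=-0.317
apply F[14]=-2.829 → step 15: x=0.155, v=0.467, θ=-0.001, ω=-0.286
apply F[15]=-2.843 → step 16: x=0.164, v=0.436, θ=-0.006, ω=-0.255
max |θ| = 0.117 ≤ 0.156 over all 17 states.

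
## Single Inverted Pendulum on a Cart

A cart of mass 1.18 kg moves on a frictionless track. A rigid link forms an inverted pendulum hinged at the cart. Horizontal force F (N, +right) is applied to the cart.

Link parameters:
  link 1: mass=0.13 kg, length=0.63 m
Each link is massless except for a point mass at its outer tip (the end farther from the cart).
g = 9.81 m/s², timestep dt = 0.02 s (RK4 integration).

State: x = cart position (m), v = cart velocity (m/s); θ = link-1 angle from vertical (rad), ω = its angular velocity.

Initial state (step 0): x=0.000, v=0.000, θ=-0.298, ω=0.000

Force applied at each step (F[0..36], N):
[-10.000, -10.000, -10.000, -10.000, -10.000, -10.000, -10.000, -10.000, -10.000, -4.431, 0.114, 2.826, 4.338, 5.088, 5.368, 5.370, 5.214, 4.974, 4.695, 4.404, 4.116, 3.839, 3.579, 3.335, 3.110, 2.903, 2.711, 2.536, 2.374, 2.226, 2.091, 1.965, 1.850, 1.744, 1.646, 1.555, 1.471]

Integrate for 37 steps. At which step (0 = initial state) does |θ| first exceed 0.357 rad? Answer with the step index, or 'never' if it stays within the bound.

apply F[0]=-10.000 → step 1: x=-0.002, v=-0.162, θ=-0.296, ω=0.154
apply F[1]=-10.000 → step 2: x=-0.006, v=-0.324, θ=-0.292, ω=0.310
apply F[2]=-10.000 → step 3: x=-0.015, v=-0.486, θ=-0.284, ω=0.469
apply F[3]=-10.000 → step 4: x=-0.026, v=-0.649, θ=-0.273, ω=0.631
apply F[4]=-10.000 → step 5: x=-0.041, v=-0.812, θ=-0.259, ω=0.798
apply F[5]=-10.000 → step 6: x=-0.058, v=-0.975, θ=-0.241, ω=0.973
apply F[6]=-10.000 → step 7: x=-0.080, v=-1.139, θ=-0.220, ω=1.155
apply F[7]=-10.000 → step 8: x=-0.104, v=-1.304, θ=-0.195, ω=1.347
apply F[8]=-10.000 → step 9: x=-0.132, v=-1.470, θ=-0.166, ω=1.549
apply F[9]=-4.431 → step 10: x=-0.162, v=-1.542, θ=-0.134, ω=1.616
apply F[10]=+0.114 → step 11: x=-0.193, v=-1.538, θ=-0.102, ω=1.573
apply F[11]=+2.826 → step 12: x=-0.223, v=-1.488, θ=-0.072, ω=1.468
apply F[12]=+4.338 → step 13: x=-0.252, v=-1.414, θ=-0.044, ω=1.332
apply F[13]=+5.088 → step 14: x=-0.279, v=-1.327, θ=-0.019, ω=1.184
apply F[14]=+5.368 → step 15: x=-0.305, v=-1.236, θ=0.003, ω=1.037
apply F[15]=+5.370 → step 16: x=-0.329, v=-1.145, θ=0.023, ω=0.897
apply F[16]=+5.214 → step 17: x=-0.351, v=-1.057, θ=0.039, ω=0.768
apply F[17]=+4.974 → step 18: x=-0.371, v=-0.974, θ=0.054, ω=0.650
apply F[18]=+4.695 → step 19: x=-0.390, v=-0.896, θ=0.065, ω=0.545
apply F[19]=+4.404 → step 20: x=-0.407, v=-0.823, θ=0.075, ω=0.451
apply F[20]=+4.116 → step 21: x=-0.423, v=-0.755, θ=0.084, ω=0.368
apply F[21]=+3.839 → step 22: x=-0.437, v=-0.691, θ=0.090, ω=0.296
apply F[22]=+3.579 → step 23: x=-0.450, v=-0.633, θ=0.096, ω=0.232
apply F[23]=+3.335 → step 24: x=-0.463, v=-0.578, θ=0.100, ω=0.176
apply F[24]=+3.110 → step 25: x=-0.474, v=-0.528, θ=0.103, ω=0.128
apply F[25]=+2.903 → step 26: x=-0.484, v=-0.481, θ=0.105, ω=0.086
apply F[26]=+2.711 → step 27: x=-0.493, v=-0.437, θ=0.106, ω=0.050
apply F[27]=+2.536 → step 28: x=-0.501, v=-0.397, θ=0.107, ω=0.019
apply F[28]=+2.374 → step 29: x=-0.509, v=-0.359, θ=0.107, ω=-0.007
apply F[29]=+2.226 → step 30: x=-0.516, v=-0.323, θ=0.107, ω=-0.030
apply F[30]=+2.091 → step 31: x=-0.522, v=-0.290, θ=0.106, ω=-0.049
apply F[31]=+1.965 → step 32: x=-0.527, v=-0.259, θ=0.105, ω=-0.065
apply F[32]=+1.850 → step 33: x=-0.532, v=-0.230, θ=0.103, ω=-0.079
apply F[33]=+1.744 → step 34: x=-0.536, v=-0.203, θ=0.102, ω=-0.090
apply F[34]=+1.646 → step 35: x=-0.540, v=-0.177, θ=0.100, ω=-0.100
apply F[35]=+1.555 → step 36: x=-0.544, v=-0.153, θ=0.098, ω=-0.107
apply F[36]=+1.471 → step 37: x=-0.546, v=-0.130, θ=0.095, ω=-0.113
max |θ| = 0.298 ≤ 0.357 over all 38 states.

Answer: never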